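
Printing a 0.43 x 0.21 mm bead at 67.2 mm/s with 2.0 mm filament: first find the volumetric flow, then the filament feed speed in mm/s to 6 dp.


Q = 0.43 * 0.21 * 67.2 = 6.06816 mm^3/s
A_fil = pi*(2.0/2)^2 = 3.14159265 mm^2
v_feed = 6.06816 / 3.14159265 = 1.931555 mm/s


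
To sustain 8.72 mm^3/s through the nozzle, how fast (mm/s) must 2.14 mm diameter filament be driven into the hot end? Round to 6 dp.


A = pi*(2.14/2)^2 = 3.596809
v = 8.72 / 3.596809 = 2.424371 mm/s


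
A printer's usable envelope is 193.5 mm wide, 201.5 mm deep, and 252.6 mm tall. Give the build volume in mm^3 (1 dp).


V = 193.5 * 201.5 * 252.6 = 9848937.2 mm^3


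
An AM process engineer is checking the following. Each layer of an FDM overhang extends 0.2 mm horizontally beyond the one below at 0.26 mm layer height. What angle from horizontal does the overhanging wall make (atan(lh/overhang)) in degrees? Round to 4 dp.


angle = atan(0.26/0.2) = 52.4314 degrees


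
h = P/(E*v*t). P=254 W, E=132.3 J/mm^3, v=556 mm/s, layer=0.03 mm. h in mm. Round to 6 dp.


h = 254 / (132.3*556*0.03) = 0.115101 mm


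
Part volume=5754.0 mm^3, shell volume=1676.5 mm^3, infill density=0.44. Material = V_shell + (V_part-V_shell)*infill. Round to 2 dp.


V_infill = (5754.0 - 1676.5) * 0.44 = 1794.1
V_total = 1676.5 + 1794.1 = 3470.6 mm^3


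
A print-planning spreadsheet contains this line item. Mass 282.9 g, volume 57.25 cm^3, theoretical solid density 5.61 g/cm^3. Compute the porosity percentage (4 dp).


rho_part = 282.9 / 57.25 = 4.94148472 g/cm^3
Porosity = (1 - 4.94148472/5.61)*100 = 11.9165 %


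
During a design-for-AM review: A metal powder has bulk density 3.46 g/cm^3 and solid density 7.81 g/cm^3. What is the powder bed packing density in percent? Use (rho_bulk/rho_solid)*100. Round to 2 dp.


Packing = (3.46/7.81)*100 = 44.3 %


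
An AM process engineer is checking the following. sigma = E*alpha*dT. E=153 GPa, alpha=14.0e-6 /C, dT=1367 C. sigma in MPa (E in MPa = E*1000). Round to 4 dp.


sigma = 153*1000 * 14.0e-6 * 1367 = 2928.114 MPa


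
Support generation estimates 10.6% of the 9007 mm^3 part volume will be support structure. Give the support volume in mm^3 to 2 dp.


V_support = 9007 * 0.106 = 954.74 mm^3


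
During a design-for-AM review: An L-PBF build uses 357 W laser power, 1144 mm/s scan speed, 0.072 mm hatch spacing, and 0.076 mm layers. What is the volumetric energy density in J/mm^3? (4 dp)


E = 357 / (1144*0.072*0.076) = 57.029 J/mm^3


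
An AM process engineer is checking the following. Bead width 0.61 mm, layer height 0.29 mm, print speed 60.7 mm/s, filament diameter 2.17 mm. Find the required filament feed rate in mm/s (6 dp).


Q = 0.61 * 0.29 * 60.7 = 10.73783 mm^3/s
A_fil = pi*(2.17/2)^2 = 3.69836141 mm^2
v_feed = 10.73783 / 3.69836141 = 2.903402 mm/s


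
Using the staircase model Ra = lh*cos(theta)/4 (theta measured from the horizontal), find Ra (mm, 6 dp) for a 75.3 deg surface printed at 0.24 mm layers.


Ra = 0.24 * cos(75.3) / 4 = 0.015225 mm


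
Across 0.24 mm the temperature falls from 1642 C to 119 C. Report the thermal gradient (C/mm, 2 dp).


G = (1642-119)/0.24 = 6345.83 C/mm


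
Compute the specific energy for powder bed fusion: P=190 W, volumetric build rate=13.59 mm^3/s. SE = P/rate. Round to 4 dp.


SE = 190 / 13.59 = 13.9809 J/mm^3


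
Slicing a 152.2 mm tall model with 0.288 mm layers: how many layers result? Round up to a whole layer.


Layers = ceil(152.2/0.288) = 529


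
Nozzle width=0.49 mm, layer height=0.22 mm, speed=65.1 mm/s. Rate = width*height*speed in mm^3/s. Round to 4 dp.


Rate = 0.49 * 0.22 * 65.1 = 7.0178 mm^3/s


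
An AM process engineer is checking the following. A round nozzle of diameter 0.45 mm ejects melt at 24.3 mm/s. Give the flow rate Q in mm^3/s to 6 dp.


A = pi*(0.45/2)^2 = 0.15904313 mm^2
Q = 0.15904313 * 24.3 = 3.864748 mm^3/s


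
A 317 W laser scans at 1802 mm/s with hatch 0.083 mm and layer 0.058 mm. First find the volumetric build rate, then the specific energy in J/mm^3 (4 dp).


Build rate = 1802 * 0.083 * 0.058 = 8.674828 mm^3/s
SE = 317 / 8.674828 = 36.5425 J/mm^3


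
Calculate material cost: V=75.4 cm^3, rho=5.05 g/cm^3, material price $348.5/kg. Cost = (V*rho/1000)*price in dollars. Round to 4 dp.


Mass = 75.4*5.05/1000 = 0.38077 kg
Cost = 0.38077 * 348.5 = 132.6983 $


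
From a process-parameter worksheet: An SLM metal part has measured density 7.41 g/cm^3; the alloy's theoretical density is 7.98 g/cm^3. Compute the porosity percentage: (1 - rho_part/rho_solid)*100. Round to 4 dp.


Porosity = (1-7.41/7.98)*100 = 7.1429 %


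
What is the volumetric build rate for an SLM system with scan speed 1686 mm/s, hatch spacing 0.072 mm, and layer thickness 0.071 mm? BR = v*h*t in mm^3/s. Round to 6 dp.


Rate = 1686 * 0.072 * 0.071 = 8.618832 mm^3/s


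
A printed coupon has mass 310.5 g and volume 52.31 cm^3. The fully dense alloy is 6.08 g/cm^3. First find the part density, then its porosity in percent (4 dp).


rho_part = 310.5 / 52.31 = 5.93576754 g/cm^3
Porosity = (1 - 5.93576754/6.08)*100 = 2.3722 %


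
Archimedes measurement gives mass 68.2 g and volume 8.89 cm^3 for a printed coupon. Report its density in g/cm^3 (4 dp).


rho = 68.2 / 8.89 = 7.6715 g/cm^3


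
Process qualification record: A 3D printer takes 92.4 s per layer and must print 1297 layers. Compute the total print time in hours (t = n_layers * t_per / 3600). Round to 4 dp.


t = 1297 * 92.4 / 3600 = 33.2897 hrs


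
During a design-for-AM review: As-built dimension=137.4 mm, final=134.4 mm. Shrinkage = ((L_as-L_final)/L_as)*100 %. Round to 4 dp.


Shrinkage = ((137.4-134.4)/137.4)*100 = 2.1834 %


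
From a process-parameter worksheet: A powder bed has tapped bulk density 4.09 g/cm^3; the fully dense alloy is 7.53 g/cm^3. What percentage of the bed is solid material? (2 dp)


Packing = (4.09/7.53)*100 = 54.32 %


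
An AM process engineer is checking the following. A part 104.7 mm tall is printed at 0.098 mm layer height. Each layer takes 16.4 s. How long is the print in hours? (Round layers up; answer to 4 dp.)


Layers = ceil(104.7/0.098) = 1069
t = 1069 * 16.4 / 3600 = 4.8699 hrs


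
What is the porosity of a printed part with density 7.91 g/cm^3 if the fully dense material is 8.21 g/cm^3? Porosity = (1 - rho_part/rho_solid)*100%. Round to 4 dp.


Porosity = (1-7.91/8.21)*100 = 3.6541 %


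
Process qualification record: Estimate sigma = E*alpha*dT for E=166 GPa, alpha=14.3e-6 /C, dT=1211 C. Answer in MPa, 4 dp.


sigma = 166*1000 * 14.3e-6 * 1211 = 2874.6718 MPa


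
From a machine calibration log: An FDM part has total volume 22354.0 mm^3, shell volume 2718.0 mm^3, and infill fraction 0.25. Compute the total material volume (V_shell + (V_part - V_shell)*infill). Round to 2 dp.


V_infill = (22354.0 - 2718.0) * 0.25 = 4909.0
V_total = 2718.0 + 4909.0 = 7627.0 mm^3


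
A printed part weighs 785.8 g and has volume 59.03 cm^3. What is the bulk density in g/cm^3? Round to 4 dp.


rho = 785.8 / 59.03 = 13.3119 g/cm^3


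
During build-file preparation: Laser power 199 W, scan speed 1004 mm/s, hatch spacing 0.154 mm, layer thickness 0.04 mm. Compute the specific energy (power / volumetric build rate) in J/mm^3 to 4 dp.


Build rate = 1004 * 0.154 * 0.04 = 6.18464 mm^3/s
SE = 199 / 6.18464 = 32.1765 J/mm^3


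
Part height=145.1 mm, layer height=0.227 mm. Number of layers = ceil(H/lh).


Layers = ceil(145.1/0.227) = 640


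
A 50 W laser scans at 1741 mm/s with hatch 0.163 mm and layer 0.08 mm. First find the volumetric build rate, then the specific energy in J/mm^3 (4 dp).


Build rate = 1741 * 0.163 * 0.08 = 22.70264 mm^3/s
SE = 50 / 22.70264 = 2.2024 J/mm^3


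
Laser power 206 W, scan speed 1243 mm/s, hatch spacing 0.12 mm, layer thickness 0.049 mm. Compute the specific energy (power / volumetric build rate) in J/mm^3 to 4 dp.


Build rate = 1243 * 0.12 * 0.049 = 7.30884 mm^3/s
SE = 206 / 7.30884 = 28.185 J/mm^3


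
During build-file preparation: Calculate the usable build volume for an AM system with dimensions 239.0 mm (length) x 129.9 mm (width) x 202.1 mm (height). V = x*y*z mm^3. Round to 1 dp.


V = 239.0 * 129.9 * 202.1 = 6274416.8 mm^3


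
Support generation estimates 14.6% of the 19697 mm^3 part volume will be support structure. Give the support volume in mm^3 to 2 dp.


V_support = 19697 * 0.146 = 2875.76 mm^3


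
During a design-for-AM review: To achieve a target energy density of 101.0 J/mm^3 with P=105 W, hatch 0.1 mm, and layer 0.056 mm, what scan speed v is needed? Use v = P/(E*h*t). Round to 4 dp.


v = 105 / (101.0*0.1*0.056) = 185.6436 mm/s


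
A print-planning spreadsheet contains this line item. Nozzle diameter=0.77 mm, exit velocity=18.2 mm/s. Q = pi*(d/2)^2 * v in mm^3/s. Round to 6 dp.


A = pi*(0.77/2)^2 = 0.46566257 mm^2
Q = 0.46566257 * 18.2 = 8.475059 mm^3/s


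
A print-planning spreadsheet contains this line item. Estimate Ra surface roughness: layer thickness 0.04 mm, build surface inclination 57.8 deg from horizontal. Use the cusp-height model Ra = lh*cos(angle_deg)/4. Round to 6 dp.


Ra = 0.04 * cos(57.8) / 4 = 0.005329 mm


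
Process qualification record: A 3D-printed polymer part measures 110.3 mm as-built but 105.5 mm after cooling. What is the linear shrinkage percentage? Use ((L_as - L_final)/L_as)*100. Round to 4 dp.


Shrinkage = ((110.3-105.5)/110.3)*100 = 4.3518 %


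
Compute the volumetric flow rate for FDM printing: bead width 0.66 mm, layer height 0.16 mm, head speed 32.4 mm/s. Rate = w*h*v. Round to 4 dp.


Rate = 0.66 * 0.16 * 32.4 = 3.4214 mm^3/s


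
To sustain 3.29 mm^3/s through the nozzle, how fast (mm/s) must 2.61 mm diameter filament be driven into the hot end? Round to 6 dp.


A = pi*(2.61/2)^2 = 5.350211
v = 3.29 / 5.350211 = 0.614929 mm/s


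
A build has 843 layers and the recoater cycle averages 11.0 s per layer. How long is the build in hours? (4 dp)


t = 843 * 11.0 / 3600 = 2.5758 hrs


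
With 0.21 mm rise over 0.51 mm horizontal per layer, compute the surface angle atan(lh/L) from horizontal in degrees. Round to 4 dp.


angle = atan(0.21/0.51) = 22.3801 degrees


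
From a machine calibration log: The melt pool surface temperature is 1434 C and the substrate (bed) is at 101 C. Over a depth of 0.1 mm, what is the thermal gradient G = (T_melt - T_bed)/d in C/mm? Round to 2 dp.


G = (1434-101)/0.1 = 13330.0 C/mm


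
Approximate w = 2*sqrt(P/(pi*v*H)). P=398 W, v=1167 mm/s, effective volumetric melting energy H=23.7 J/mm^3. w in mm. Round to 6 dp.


w = 2*sqrt(398/(pi*1167*23.7)) = 0.135359 mm


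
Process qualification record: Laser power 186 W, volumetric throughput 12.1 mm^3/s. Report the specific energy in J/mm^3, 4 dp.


SE = 186 / 12.1 = 15.3719 J/mm^3


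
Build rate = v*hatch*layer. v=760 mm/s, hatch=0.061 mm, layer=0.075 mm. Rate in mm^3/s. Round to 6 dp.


Rate = 760 * 0.061 * 0.075 = 3.477 mm^3/s


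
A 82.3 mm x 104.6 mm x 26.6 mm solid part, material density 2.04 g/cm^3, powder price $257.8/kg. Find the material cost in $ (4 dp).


V = 82.3 * 104.6 * 26.6 = 228988.228 mm^3 = 228.988228 cm^3
Mass = 228.988228 * 2.04 / 1000 = 0.46713599 kg
Cost = 0.46713599 * 257.8 = 120.4277 $


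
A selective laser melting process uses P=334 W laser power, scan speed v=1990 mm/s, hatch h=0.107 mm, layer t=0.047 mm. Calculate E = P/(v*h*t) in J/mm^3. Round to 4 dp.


E = 334 / (1990*0.107*0.047) = 33.3743 J/mm^3


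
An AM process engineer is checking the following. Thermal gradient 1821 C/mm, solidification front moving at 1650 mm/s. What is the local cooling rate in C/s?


CR = 1821 * 1650 = 3004650 C/s


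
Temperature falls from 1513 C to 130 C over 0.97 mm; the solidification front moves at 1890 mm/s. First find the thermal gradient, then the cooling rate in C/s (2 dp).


G = (1513-130)/0.97 = 1425.77319588 C/mm
CR = 1425.77319588 * 1890 = 2694711.34 C/s


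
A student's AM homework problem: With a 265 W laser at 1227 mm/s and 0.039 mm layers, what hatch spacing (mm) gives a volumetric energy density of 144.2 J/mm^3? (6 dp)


h = 265 / (144.2*1227*0.039) = 0.038404 mm


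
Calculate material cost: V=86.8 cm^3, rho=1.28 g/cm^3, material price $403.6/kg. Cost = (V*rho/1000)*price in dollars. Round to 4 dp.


Mass = 86.8*1.28/1000 = 0.111104 kg
Cost = 0.111104 * 403.6 = 44.8416 $


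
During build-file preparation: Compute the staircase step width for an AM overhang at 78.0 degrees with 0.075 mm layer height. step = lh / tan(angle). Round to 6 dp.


step = 0.075 / tan(78.0) = 0.015942 mm


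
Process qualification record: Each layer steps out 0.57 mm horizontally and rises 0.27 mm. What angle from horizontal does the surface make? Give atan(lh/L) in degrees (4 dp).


angle = atan(0.27/0.57) = 25.3462 degrees


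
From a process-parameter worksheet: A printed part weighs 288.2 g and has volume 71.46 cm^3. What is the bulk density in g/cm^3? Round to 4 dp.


rho = 288.2 / 71.46 = 4.033 g/cm^3


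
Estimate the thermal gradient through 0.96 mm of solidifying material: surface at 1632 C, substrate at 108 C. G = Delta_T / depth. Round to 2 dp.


G = (1632-108)/0.96 = 1587.5 C/mm


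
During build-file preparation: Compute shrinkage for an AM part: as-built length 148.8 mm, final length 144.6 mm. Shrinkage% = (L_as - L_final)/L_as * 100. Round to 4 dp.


Shrinkage = ((148.8-144.6)/148.8)*100 = 2.8226 %


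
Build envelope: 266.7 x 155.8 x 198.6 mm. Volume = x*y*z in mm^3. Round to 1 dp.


V = 266.7 * 155.8 * 198.6 = 8252199.4 mm^3


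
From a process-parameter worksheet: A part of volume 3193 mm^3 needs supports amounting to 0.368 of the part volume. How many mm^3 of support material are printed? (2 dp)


V_support = 3193 * 0.368 = 1175.02 mm^3


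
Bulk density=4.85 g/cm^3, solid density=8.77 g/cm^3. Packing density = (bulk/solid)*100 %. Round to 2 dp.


Packing = (4.85/8.77)*100 = 55.3 %


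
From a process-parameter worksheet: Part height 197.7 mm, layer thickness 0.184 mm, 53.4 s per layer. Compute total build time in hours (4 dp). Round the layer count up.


Layers = ceil(197.7/0.184) = 1075
t = 1075 * 53.4 / 3600 = 15.9458 hrs


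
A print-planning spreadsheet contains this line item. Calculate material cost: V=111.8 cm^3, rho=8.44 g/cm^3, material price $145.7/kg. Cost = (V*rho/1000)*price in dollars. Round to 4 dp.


Mass = 111.8*8.44/1000 = 0.943592 kg
Cost = 0.943592 * 145.7 = 137.4814 $


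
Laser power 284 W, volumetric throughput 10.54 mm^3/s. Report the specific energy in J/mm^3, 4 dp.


SE = 284 / 10.54 = 26.945 J/mm^3


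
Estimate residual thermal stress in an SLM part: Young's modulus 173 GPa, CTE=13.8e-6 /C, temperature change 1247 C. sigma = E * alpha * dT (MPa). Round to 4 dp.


sigma = 173*1000 * 13.8e-6 * 1247 = 2977.0878 MPa


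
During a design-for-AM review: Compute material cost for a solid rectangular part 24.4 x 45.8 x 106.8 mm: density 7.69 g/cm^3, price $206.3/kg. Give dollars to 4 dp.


V = 24.4 * 45.8 * 106.8 = 119351.136 mm^3 = 119.351136 cm^3
Mass = 119.351136 * 7.69 / 1000 = 0.91781024 kg
Cost = 0.91781024 * 206.3 = 189.3443 $


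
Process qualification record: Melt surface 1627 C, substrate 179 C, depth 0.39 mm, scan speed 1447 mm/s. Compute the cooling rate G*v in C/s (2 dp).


G = (1627-179)/0.39 = 3712.82051282 C/mm
CR = 3712.82051282 * 1447 = 5372451.28 C/s


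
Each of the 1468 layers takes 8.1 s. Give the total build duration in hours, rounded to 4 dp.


t = 1468 * 8.1 / 3600 = 3.303 hrs


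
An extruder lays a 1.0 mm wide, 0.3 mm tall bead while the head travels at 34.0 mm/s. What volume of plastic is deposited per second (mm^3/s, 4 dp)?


Rate = 1.0 * 0.3 * 34.0 = 10.2 mm^3/s


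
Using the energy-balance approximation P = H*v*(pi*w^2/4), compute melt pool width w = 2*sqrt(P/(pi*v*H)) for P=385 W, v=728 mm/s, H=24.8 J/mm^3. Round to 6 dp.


w = 2*sqrt(385/(pi*728*24.8)) = 0.164776 mm


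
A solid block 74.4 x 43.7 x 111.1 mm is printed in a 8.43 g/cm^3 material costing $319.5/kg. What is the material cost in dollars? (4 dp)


V = 74.4 * 43.7 * 111.1 = 361217.208 mm^3 = 361.217208 cm^3
Mass = 361.217208 * 8.43 / 1000 = 3.04506106 kg
Cost = 3.04506106 * 319.5 = 972.897 $


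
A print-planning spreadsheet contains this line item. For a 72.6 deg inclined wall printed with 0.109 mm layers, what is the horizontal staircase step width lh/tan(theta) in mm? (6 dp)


step = 0.109 / tan(72.6) = 0.034159 mm


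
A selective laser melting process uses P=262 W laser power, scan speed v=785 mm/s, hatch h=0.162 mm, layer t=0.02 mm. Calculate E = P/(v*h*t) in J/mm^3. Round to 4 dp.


E = 262 / (785*0.162*0.02) = 103.0117 J/mm^3


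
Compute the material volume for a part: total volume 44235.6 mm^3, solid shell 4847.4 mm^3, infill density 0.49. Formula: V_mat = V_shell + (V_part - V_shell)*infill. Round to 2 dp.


V_infill = (44235.6 - 4847.4) * 0.49 = 19300.22
V_total = 4847.4 + 19300.22 = 24147.62 mm^3


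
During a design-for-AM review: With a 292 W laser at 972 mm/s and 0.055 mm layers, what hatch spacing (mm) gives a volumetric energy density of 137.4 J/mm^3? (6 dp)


h = 292 / (137.4*972*0.055) = 0.039753 mm


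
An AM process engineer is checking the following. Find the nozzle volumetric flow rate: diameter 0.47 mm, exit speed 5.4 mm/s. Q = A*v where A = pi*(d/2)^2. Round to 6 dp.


A = pi*(0.47/2)^2 = 0.17349445 mm^2
Q = 0.17349445 * 5.4 = 0.93687 mm^3/s


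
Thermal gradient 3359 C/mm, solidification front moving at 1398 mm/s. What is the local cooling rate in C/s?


CR = 3359 * 1398 = 4695882 C/s


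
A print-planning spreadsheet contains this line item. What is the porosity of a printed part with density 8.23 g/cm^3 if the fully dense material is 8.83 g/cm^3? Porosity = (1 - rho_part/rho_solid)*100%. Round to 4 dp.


Porosity = (1-8.23/8.83)*100 = 6.795 %


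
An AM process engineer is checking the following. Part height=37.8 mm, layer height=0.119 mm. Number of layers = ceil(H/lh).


Layers = ceil(37.8/0.119) = 318


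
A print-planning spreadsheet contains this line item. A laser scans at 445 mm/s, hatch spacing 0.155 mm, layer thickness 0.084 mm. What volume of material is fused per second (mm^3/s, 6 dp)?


Rate = 445 * 0.155 * 0.084 = 5.7939 mm^3/s


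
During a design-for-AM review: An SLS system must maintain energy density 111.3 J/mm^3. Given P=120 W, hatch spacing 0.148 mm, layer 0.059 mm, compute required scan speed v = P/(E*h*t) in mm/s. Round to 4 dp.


v = 120 / (111.3*0.148*0.059) = 123.4731 mm/s


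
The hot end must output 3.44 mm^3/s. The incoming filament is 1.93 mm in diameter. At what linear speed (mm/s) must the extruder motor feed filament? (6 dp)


A = pi*(1.93/2)^2 = 2.92553
v = 3.44 / 2.92553 = 1.175855 mm/s


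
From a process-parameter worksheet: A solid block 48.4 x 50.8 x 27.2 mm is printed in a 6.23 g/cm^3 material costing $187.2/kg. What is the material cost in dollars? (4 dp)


V = 48.4 * 50.8 * 27.2 = 66877.184 mm^3 = 66.877184 cm^3
Mass = 66.877184 * 6.23 / 1000 = 0.41664486 kg
Cost = 0.41664486 * 187.2 = 77.9959 $


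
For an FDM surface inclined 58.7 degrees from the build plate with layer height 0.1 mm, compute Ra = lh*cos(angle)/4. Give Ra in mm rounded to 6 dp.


Ra = 0.1 * cos(58.7) / 4 = 0.012988 mm


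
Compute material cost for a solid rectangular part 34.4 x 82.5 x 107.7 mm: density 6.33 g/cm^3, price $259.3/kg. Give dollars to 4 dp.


V = 34.4 * 82.5 * 107.7 = 305652.6 mm^3 = 305.6526 cm^3
Mass = 305.6526 * 6.33 / 1000 = 1.93478096 kg
Cost = 1.93478096 * 259.3 = 501.6887 $


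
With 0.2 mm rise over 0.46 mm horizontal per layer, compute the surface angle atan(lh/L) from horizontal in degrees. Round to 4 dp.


angle = atan(0.2/0.46) = 23.4986 degrees


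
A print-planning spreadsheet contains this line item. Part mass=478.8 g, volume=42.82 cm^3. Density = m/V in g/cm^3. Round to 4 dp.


rho = 478.8 / 42.82 = 11.1817 g/cm^3


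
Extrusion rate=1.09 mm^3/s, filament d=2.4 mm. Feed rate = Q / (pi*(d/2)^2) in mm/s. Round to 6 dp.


A = pi*(2.4/2)^2 = 4.523893
v = 1.09 / 4.523893 = 0.240943 mm/s


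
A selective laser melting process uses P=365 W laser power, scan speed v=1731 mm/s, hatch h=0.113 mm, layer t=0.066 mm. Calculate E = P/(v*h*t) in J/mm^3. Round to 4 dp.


E = 365 / (1731*0.113*0.066) = 28.2731 J/mm^3


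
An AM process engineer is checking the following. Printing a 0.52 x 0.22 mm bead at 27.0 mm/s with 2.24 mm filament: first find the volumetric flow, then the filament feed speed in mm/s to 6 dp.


Q = 0.52 * 0.22 * 27.0 = 3.0888 mm^3/s
A_fil = pi*(2.24/2)^2 = 3.94081382 mm^2
v_feed = 3.0888 / 3.94081382 = 0.783797 mm/s


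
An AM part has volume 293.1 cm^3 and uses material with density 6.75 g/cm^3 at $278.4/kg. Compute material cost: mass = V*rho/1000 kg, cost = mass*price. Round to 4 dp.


Mass = 293.1*6.75/1000 = 1.978425 kg
Cost = 1.978425 * 278.4 = 550.7935 $


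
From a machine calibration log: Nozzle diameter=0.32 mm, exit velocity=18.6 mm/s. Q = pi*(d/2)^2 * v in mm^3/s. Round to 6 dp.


A = pi*(0.32/2)^2 = 0.08042477 mm^2
Q = 0.08042477 * 18.6 = 1.495901 mm^3/s


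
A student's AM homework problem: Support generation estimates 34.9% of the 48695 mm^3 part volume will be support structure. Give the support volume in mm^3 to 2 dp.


V_support = 48695 * 0.349 = 16994.56 mm^3


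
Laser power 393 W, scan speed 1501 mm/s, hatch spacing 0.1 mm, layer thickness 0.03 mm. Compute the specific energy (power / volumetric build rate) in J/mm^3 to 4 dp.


Build rate = 1501 * 0.1 * 0.03 = 4.503 mm^3/s
SE = 393 / 4.503 = 87.2751 J/mm^3


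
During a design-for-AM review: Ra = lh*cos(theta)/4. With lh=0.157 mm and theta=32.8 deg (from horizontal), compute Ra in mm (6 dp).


Ra = 0.157 * cos(32.8) / 4 = 0.032992 mm


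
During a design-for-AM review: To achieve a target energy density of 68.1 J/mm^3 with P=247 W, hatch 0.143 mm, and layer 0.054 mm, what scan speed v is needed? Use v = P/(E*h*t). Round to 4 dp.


v = 247 / (68.1*0.143*0.054) = 469.6994 mm/s


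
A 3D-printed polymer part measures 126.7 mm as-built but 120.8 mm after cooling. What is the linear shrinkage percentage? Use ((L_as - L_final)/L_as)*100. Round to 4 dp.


Shrinkage = ((126.7-120.8)/126.7)*100 = 4.6567 %


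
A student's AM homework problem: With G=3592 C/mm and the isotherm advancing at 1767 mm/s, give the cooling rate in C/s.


CR = 3592 * 1767 = 6347064 C/s


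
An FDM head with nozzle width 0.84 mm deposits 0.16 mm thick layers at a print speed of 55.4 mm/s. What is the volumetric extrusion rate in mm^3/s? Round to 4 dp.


Rate = 0.84 * 0.16 * 55.4 = 7.4458 mm^3/s


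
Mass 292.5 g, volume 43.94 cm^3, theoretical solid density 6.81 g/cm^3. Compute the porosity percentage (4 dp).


rho_part = 292.5 / 43.94 = 6.65680473 g/cm^3
Porosity = (1 - 6.65680473/6.81)*100 = 2.2496 %


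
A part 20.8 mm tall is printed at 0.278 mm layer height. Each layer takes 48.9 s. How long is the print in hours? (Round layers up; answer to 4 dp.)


Layers = ceil(20.8/0.278) = 75
t = 75 * 48.9 / 3600 = 1.0188 hrs


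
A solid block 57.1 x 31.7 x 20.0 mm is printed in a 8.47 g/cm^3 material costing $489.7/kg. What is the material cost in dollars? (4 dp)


V = 57.1 * 31.7 * 20.0 = 36201.4 mm^3 = 36.2014 cm^3
Mass = 36.2014 * 8.47 / 1000 = 0.30662586 kg
Cost = 0.30662586 * 489.7 = 150.1547 $


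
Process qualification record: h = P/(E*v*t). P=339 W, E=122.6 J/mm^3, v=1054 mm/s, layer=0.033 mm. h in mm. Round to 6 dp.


h = 339 / (122.6*1054*0.033) = 0.079498 mm


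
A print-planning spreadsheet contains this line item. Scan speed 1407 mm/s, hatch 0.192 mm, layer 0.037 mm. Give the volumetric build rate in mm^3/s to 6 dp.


Rate = 1407 * 0.192 * 0.037 = 9.995328 mm^3/s


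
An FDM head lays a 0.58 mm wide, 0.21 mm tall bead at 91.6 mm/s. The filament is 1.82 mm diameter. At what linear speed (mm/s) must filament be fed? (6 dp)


Q = 0.58 * 0.21 * 91.6 = 11.15688 mm^3/s
A_fil = pi*(1.82/2)^2 = 2.60155288 mm^2
v_feed = 11.15688 / 2.60155288 = 4.288546 mm/s


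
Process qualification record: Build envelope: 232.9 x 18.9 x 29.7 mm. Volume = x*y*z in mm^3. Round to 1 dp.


V = 232.9 * 18.9 * 29.7 = 130733.8 mm^3


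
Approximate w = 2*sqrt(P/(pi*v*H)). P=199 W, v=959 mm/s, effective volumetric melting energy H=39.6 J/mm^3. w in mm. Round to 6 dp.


w = 2*sqrt(199/(pi*959*39.6)) = 0.081682 mm


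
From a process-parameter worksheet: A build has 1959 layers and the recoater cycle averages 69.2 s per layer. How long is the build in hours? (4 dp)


t = 1959 * 69.2 / 3600 = 37.6563 hrs


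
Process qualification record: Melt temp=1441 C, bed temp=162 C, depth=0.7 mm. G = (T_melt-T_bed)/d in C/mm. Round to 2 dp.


G = (1441-162)/0.7 = 1827.14 C/mm


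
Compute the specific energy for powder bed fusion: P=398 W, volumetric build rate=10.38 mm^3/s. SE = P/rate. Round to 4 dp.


SE = 398 / 10.38 = 38.343 J/mm^3


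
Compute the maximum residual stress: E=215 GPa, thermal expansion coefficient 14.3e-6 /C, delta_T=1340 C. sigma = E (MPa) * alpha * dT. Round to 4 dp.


sigma = 215*1000 * 14.3e-6 * 1340 = 4119.83 MPa


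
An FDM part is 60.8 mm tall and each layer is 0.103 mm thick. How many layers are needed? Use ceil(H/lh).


Layers = ceil(60.8/0.103) = 591


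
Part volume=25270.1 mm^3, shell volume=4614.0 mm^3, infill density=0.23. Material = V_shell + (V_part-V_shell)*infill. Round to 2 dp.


V_infill = (25270.1 - 4614.0) * 0.23 = 4750.9
V_total = 4614.0 + 4750.9 = 9364.9 mm^3


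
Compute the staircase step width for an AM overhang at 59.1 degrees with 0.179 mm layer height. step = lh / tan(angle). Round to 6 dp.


step = 0.179 / tan(59.1) = 0.107129 mm


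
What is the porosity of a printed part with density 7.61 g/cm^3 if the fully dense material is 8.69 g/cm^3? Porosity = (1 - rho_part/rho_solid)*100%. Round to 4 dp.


Porosity = (1-7.61/8.69)*100 = 12.4281 %


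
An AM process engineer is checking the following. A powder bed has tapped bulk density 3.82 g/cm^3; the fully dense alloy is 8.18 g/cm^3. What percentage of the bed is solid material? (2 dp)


Packing = (3.82/8.18)*100 = 46.7 %


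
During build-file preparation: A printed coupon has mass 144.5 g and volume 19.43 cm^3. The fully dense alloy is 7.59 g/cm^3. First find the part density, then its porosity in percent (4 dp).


rho_part = 144.5 / 19.43 = 7.43695317 g/cm^3
Porosity = (1 - 7.43695317/7.59)*100 = 2.0164 %


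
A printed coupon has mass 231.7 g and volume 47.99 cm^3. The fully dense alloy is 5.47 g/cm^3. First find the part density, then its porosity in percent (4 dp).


rho_part = 231.7 / 47.99 = 4.82808919 g/cm^3
Porosity = (1 - 4.82808919/5.47)*100 = 11.7351 %


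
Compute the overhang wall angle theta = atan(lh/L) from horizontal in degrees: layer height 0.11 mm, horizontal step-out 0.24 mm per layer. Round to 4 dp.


angle = atan(0.11/0.24) = 24.6236 degrees


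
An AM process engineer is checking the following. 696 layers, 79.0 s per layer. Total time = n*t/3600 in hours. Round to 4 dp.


t = 696 * 79.0 / 3600 = 15.2733 hrs


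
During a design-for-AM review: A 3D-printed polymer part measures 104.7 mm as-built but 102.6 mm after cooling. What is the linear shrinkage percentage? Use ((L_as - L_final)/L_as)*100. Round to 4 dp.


Shrinkage = ((104.7-102.6)/104.7)*100 = 2.0057 %


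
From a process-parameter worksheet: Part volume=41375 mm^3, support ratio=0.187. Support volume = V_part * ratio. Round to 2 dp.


V_support = 41375 * 0.187 = 7737.13 mm^3


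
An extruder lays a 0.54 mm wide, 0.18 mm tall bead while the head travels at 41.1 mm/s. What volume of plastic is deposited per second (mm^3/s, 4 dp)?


Rate = 0.54 * 0.18 * 41.1 = 3.9949 mm^3/s


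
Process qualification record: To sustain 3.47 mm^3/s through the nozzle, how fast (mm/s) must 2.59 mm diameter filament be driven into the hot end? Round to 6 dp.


A = pi*(2.59/2)^2 = 5.268529
v = 3.47 / 5.268529 = 0.658628 mm/s


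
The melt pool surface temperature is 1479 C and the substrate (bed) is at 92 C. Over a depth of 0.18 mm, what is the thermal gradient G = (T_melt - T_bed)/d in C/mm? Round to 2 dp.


G = (1479-92)/0.18 = 7705.56 C/mm


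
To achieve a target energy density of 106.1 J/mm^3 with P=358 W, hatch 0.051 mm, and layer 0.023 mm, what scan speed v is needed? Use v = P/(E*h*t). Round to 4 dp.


v = 358 / (106.1*0.051*0.023) = 2876.5348 mm/s


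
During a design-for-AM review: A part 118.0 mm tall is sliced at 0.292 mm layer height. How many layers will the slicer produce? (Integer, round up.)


Layers = ceil(118.0/0.292) = 405


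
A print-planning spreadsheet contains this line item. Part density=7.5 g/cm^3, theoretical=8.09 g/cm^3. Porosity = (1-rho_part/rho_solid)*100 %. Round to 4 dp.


Porosity = (1-7.5/8.09)*100 = 7.293 %


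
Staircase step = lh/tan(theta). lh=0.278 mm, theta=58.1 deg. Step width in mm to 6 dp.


step = 0.278 / tan(58.1) = 0.17304 mm


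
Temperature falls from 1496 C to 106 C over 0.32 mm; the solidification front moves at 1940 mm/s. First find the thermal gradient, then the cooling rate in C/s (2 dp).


G = (1496-106)/0.32 = 4343.75 C/mm
CR = 4343.75 * 1940 = 8426875.0 C/s


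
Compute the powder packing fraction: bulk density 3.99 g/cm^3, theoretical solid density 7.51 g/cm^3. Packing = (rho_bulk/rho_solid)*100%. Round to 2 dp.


Packing = (3.99/7.51)*100 = 53.13 %


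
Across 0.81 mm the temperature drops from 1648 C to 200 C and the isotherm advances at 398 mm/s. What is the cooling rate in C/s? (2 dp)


G = (1648-200)/0.81 = 1787.65432099 C/mm
CR = 1787.65432099 * 398 = 711486.42 C/s


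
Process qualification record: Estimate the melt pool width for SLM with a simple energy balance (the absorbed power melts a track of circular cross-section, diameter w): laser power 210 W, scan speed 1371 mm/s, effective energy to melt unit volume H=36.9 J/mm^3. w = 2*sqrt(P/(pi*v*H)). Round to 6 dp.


w = 2*sqrt(210/(pi*1371*36.9)) = 0.0727 mm


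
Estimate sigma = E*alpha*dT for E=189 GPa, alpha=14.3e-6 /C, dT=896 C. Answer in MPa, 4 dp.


sigma = 189*1000 * 14.3e-6 * 896 = 2421.6192 MPa


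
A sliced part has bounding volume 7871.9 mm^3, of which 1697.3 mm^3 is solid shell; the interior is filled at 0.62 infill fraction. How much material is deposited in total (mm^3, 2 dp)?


V_infill = (7871.9 - 1697.3) * 0.62 = 3828.25
V_total = 1697.3 + 3828.25 = 5525.55 mm^3


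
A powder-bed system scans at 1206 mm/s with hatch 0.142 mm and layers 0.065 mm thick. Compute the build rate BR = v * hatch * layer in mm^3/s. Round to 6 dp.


Rate = 1206 * 0.142 * 0.065 = 11.13138 mm^3/s


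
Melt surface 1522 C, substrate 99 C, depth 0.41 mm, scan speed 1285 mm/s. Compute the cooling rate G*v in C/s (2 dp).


G = (1522-99)/0.41 = 3470.73170732 C/mm
CR = 3470.73170732 * 1285 = 4459890.24 C/s


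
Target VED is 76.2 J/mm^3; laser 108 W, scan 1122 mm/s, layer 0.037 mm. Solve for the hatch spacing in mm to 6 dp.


h = 108 / (76.2*1122*0.037) = 0.034141 mm


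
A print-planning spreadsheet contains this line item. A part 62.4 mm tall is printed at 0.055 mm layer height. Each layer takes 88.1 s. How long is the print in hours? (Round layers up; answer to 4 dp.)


Layers = ceil(62.4/0.055) = 1135
t = 1135 * 88.1 / 3600 = 27.776 hrs


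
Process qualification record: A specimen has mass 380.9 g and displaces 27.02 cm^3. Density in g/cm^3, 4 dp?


rho = 380.9 / 27.02 = 14.097 g/cm^3


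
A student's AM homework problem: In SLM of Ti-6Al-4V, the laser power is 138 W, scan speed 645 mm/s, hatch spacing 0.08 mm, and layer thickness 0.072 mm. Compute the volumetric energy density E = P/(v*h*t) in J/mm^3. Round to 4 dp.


E = 138 / (645*0.08*0.072) = 37.1447 J/mm^3


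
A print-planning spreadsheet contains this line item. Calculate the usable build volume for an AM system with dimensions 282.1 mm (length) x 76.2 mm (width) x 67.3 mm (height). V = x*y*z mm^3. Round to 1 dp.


V = 282.1 * 76.2 * 67.3 = 1446682.1 mm^3


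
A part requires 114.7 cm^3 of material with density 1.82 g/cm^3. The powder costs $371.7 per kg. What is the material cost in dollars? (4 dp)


Mass = 114.7*1.82/1000 = 0.208754 kg
Cost = 0.208754 * 371.7 = 77.5939 $


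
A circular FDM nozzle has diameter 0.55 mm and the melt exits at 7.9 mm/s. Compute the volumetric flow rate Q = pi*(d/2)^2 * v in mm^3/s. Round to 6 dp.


A = pi*(0.55/2)^2 = 0.23758294 mm^2
Q = 0.23758294 * 7.9 = 1.876905 mm^3/s


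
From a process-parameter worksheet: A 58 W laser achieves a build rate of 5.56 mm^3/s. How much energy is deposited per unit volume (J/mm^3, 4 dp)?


SE = 58 / 5.56 = 10.4317 J/mm^3


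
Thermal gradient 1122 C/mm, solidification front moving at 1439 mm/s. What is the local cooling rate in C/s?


CR = 1122 * 1439 = 1614558 C/s


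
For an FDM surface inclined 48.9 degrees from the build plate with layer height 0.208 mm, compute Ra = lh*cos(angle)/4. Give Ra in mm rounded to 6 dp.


Ra = 0.208 * cos(48.9) / 4 = 0.034184 mm


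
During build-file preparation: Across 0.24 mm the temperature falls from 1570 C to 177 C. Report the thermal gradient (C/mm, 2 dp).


G = (1570-177)/0.24 = 5804.17 C/mm


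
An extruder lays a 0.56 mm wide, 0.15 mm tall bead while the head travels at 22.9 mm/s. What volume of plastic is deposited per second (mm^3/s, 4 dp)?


Rate = 0.56 * 0.15 * 22.9 = 1.9236 mm^3/s


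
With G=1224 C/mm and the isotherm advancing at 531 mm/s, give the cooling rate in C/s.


CR = 1224 * 531 = 649944 C/s


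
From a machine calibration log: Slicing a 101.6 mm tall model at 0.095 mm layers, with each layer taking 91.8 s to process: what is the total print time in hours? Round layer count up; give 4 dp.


Layers = ceil(101.6/0.095) = 1070
t = 1070 * 91.8 / 3600 = 27.285 hrs


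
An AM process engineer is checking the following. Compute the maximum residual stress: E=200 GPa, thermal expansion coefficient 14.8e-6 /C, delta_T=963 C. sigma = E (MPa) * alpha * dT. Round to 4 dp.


sigma = 200*1000 * 14.8e-6 * 963 = 2850.48 MPa


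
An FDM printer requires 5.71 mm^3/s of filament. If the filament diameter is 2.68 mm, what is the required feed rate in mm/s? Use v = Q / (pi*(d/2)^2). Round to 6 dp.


A = pi*(2.68/2)^2 = 5.641044
v = 5.71 / 5.641044 = 1.012224 mm/s


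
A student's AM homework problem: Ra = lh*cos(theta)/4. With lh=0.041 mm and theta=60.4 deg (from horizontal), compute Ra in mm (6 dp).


Ra = 0.041 * cos(60.4) / 4 = 0.005063 mm


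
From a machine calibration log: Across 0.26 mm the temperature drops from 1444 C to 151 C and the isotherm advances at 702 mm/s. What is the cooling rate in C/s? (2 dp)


G = (1444-151)/0.26 = 4973.07692308 C/mm
CR = 4973.07692308 * 702 = 3491100.0 C/s


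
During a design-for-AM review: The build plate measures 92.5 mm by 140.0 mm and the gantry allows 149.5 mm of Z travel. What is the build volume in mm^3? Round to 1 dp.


V = 92.5 * 140.0 * 149.5 = 1936025.0 mm^3


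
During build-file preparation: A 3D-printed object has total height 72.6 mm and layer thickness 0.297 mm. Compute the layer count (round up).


Layers = ceil(72.6/0.297) = 245


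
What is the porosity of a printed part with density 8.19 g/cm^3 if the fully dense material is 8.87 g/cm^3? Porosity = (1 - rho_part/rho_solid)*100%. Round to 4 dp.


Porosity = (1-8.19/8.87)*100 = 7.6663 %


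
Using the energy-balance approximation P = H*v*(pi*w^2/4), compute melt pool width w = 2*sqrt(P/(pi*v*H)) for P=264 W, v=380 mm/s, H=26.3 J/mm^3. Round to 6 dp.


w = 2*sqrt(264/(pi*380*26.3)) = 0.183395 mm


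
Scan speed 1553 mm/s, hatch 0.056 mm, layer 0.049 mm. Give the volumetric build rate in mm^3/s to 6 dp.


Rate = 1553 * 0.056 * 0.049 = 4.261432 mm^3/s


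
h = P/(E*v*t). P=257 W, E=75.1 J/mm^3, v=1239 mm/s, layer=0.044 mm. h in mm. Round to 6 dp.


h = 257 / (75.1*1239*0.044) = 0.062772 mm


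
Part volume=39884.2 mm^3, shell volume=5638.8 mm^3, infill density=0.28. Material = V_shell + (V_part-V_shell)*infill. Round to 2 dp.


V_infill = (39884.2 - 5638.8) * 0.28 = 9588.71
V_total = 5638.8 + 9588.71 = 15227.51 mm^3


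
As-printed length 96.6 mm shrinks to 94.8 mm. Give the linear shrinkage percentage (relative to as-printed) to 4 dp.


Shrinkage = ((96.6-94.8)/96.6)*100 = 1.8634 %


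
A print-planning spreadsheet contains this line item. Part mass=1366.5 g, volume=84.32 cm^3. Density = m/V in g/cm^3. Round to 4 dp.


rho = 1366.5 / 84.32 = 16.2061 g/cm^3


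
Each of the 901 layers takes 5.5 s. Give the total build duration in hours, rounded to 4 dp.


t = 901 * 5.5 / 3600 = 1.3765 hrs


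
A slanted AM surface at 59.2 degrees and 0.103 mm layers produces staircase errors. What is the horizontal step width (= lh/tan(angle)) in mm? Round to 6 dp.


step = 0.103 / tan(59.2) = 0.0614 mm


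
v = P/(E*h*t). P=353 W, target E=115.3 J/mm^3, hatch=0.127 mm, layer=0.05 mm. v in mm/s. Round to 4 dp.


v = 353 / (115.3*0.127*0.05) = 482.1383 mm/s


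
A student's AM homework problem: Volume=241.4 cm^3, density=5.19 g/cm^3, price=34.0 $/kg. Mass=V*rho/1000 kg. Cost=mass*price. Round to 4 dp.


Mass = 241.4*5.19/1000 = 1.252866 kg
Cost = 1.252866 * 34.0 = 42.5974 $


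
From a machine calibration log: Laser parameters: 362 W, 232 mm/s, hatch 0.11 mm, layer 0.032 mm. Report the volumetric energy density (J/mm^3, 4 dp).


E = 362 / (232*0.11*0.032) = 443.2798 J/mm^3


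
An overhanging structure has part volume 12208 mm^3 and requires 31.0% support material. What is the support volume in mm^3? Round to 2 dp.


V_support = 12208 * 0.31 = 3784.48 mm^3


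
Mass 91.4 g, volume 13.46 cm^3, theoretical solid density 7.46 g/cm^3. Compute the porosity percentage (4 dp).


rho_part = 91.4 / 13.46 = 6.79049034 g/cm^3
Porosity = (1 - 6.79049034/7.46)*100 = 8.9747 %


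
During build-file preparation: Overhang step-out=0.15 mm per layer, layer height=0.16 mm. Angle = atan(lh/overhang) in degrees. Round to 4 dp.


angle = atan(0.16/0.15) = 46.8476 degrees


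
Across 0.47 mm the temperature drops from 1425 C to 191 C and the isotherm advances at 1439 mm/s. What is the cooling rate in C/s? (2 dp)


G = (1425-191)/0.47 = 2625.53191489 C/mm
CR = 2625.53191489 * 1439 = 3778140.43 C/s


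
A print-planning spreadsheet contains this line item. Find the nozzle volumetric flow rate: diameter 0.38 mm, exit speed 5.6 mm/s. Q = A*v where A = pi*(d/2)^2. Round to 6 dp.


A = pi*(0.38/2)^2 = 0.11341149 mm^2
Q = 0.11341149 * 5.6 = 0.635104 mm^3/s


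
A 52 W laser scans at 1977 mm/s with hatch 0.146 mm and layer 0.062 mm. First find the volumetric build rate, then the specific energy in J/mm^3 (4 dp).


Build rate = 1977 * 0.146 * 0.062 = 17.895804 mm^3/s
SE = 52 / 17.895804 = 2.9057 J/mm^3


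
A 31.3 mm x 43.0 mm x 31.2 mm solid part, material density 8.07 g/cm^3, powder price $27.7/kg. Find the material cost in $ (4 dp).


V = 31.3 * 43.0 * 31.2 = 41992.08 mm^3 = 41.99208 cm^3
Mass = 41.99208 * 8.07 / 1000 = 0.33887609 kg
Cost = 0.33887609 * 27.7 = 9.3869 $


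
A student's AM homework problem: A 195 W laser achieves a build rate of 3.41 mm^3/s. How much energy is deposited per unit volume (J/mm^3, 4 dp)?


SE = 195 / 3.41 = 57.1848 J/mm^3
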